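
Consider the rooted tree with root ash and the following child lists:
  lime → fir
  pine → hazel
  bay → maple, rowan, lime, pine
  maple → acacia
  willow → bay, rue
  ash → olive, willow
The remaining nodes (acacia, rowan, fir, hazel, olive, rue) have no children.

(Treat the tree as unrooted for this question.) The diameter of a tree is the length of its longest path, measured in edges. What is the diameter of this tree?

BFS from olive reaches acacia last, at distance 5; BFS from acacia confirms no node is farther.
Path: olive–ash–willow–bay–maple–acacia.

5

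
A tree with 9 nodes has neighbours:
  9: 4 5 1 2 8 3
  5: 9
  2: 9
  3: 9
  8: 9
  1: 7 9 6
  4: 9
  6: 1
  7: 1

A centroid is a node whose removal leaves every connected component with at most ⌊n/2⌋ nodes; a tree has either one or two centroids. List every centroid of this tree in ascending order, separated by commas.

Removing 9 splits the tree into components of sizes 3, 1, 1, 1, 1, 1; the largest is 3 ≤ ⌊9/2⌋ = 4.
Every other node leaves some component of size > 4, so the centroid is unique.

9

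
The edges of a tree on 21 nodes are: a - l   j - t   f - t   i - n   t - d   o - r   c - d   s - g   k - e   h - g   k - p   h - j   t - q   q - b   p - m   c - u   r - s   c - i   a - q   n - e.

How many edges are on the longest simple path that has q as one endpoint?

The node farthest from q is m, via q – t – d – c – i – n – e – k – p – m — 9 edges.

9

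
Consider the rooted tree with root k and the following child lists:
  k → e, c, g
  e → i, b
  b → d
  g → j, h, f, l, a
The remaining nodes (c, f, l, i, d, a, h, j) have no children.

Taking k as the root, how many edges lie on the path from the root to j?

k–g–j — 2 edges.

2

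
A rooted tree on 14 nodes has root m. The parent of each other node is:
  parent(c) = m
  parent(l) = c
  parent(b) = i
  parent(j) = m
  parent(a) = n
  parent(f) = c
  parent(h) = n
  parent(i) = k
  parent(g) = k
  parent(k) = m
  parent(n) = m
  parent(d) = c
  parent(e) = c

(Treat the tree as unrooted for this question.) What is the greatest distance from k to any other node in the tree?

Distances from k peak at 3, attained at e (a, l, f, h, d also at distance 3).
k-m-c-e

3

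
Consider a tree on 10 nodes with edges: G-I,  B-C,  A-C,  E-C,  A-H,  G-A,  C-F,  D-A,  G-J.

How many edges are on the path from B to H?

B–C–A–H: 3 edges.

3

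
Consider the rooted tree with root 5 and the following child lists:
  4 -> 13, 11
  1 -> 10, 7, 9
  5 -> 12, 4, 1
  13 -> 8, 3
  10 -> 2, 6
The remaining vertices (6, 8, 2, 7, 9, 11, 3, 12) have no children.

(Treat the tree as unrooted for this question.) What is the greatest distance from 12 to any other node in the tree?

4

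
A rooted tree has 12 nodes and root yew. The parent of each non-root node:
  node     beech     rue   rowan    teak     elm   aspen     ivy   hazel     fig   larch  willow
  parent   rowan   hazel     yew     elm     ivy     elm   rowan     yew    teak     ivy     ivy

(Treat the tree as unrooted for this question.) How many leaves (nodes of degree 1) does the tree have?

The leaves are aspen, beech, fig, larch, rue, willow.
That is 6 leaves.

6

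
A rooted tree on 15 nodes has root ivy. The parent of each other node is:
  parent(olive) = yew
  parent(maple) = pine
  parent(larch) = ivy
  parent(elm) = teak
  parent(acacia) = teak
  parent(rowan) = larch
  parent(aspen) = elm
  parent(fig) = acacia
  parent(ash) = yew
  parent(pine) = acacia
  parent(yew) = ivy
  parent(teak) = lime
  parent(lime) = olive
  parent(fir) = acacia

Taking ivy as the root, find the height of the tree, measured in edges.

7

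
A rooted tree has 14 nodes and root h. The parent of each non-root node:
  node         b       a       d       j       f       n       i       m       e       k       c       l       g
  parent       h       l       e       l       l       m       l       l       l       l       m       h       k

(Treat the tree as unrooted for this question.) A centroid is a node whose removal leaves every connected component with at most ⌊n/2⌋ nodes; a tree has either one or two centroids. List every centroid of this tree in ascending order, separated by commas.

Delete l: the remaining components have sizes 3, 2, 2, 2, 1, 1, 1, 1. Max 3 ≤ 7, so l is a centroid.
Every other node leaves some component of size > 7, so the centroid is unique.

l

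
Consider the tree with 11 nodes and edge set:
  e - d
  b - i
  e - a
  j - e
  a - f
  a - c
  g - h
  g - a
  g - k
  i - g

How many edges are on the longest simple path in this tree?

Starting from d, a farthest node is b at distance 5.
One longest path: d–e–a–g–i–b.
So the diameter is 5.

5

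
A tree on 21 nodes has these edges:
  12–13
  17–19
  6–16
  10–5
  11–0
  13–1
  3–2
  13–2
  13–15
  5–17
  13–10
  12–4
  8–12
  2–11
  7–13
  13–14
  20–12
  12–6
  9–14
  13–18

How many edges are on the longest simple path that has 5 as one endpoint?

A farthest node from 5 is 0 (16 also at distance 5).
The path 5–10–13–2–11–0 has 5 edges.

5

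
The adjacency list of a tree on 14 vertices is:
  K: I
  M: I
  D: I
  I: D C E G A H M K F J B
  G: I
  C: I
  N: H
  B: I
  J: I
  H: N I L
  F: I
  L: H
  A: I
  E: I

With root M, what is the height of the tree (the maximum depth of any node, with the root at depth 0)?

3

The longest root-to-leaf path is M → I → H → L (3 edges).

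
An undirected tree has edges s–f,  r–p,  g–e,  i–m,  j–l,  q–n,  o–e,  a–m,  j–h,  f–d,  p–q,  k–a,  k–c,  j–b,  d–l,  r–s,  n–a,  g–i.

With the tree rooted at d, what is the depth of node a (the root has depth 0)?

7

Path from d to a: d–f–s–r–p–q–n–a, which has 7 edges.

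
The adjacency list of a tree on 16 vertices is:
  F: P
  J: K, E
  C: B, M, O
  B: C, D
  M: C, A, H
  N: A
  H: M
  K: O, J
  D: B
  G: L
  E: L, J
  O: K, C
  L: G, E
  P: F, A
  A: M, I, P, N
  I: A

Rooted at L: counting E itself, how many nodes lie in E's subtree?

The subtree rooted at E contains: E, J, K, O, C, M, B, A, H, D, N, I, P, F — 14 nodes.

14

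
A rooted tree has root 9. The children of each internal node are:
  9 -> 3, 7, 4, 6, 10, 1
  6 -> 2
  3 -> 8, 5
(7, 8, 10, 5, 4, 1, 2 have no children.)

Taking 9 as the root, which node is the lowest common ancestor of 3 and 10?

Path 3→root: 3 9; path 10→root: 10 9.
First common node: 9.

9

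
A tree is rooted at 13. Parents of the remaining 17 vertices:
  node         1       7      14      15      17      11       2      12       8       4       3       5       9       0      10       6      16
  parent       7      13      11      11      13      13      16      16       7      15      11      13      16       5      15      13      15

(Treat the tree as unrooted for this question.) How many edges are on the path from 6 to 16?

6 – 13 – 11 – 15 – 16: 4 edges.

4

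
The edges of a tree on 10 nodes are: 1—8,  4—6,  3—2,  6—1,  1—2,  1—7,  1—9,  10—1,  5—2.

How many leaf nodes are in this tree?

7

Degree-1 nodes: 3, 4, 5, 7, 8, 9, 10 — 7 of them.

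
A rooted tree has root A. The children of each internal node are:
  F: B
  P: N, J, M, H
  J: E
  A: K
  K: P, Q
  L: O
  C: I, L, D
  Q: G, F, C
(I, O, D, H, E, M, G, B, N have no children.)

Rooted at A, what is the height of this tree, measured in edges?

5

O sits deepest: A → K → Q → C → L → O — 5 edges from the root.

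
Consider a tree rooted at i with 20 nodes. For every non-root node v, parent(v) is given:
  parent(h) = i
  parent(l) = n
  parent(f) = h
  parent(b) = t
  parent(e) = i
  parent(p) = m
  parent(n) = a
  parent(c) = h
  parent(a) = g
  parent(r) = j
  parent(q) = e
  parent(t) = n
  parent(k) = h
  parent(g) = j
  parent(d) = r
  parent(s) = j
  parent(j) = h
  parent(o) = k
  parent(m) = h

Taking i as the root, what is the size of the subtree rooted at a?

The subtree rooted at a contains: a, n, l, t, b — 5 nodes.

5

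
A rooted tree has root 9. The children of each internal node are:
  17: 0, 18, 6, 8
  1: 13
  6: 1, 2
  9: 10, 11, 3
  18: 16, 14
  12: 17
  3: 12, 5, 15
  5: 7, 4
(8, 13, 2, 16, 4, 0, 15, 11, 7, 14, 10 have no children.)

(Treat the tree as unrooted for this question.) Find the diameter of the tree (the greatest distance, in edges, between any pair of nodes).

7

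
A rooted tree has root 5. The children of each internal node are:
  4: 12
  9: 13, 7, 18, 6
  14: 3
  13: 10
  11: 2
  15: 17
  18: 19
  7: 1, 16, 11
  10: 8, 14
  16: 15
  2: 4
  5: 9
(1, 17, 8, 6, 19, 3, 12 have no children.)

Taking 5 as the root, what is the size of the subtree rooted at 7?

9

The subtree rooted at 7 contains: 7, 16, 11, 1, 15, 2, 17, 4, 12 — 9 nodes.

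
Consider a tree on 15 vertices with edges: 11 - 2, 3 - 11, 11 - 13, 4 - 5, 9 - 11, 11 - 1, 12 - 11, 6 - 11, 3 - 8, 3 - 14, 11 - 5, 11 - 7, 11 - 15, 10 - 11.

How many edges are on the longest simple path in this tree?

BFS from 4 reaches 14 last, at distance 4; BFS from 14 confirms no node is farther.
Path: 4 - 5 - 11 - 3 - 14.

4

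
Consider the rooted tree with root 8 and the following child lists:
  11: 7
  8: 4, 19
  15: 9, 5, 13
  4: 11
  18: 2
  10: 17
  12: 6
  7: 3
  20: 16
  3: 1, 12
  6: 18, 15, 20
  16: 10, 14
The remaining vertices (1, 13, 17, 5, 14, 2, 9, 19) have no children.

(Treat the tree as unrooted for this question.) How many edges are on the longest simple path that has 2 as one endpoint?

9

Distances from 2 peak at 9, attained at 19.
2 – 18 – 6 – 12 – 3 – 7 – 11 – 4 – 8 – 19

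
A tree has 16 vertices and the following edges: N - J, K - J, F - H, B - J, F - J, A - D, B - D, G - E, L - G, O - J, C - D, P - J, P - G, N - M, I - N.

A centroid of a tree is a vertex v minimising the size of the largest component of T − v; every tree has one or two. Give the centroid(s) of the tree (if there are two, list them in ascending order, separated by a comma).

J

Delete J: the remaining components have sizes 4, 4, 3, 2, 1, 1. Max 4 ≤ 8, so J is a centroid.
Every other node leaves some component of size > 8, so the centroid is unique.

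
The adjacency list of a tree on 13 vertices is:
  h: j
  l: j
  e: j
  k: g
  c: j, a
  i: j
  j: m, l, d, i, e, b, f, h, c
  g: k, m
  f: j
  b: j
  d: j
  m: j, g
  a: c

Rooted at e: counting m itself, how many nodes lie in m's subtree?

3

The subtree rooted at m contains: m, g, k — 3 nodes.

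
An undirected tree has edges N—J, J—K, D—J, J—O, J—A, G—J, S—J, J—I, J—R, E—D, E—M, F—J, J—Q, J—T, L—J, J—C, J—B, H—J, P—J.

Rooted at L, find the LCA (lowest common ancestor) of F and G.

F's ancestor chain is F, J, L and G's is G, J, L; they first meet at J.

J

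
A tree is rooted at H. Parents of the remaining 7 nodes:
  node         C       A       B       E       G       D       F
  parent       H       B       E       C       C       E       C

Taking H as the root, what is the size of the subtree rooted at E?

E's subtree: {E, B, D, A}, size 4.

4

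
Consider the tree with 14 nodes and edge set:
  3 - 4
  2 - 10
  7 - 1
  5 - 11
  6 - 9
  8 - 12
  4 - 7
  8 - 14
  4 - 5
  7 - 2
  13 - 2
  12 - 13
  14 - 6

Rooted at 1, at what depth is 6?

7

1 → 7 → 2 → 13 → 12 → 8 → 14 → 6 — 7 edges.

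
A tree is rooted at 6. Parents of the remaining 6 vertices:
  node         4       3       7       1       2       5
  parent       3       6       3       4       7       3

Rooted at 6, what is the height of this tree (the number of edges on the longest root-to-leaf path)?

3

A deepest node is 1, reached by 6-3-4-1.
That path has 3 edges, so the height is 3.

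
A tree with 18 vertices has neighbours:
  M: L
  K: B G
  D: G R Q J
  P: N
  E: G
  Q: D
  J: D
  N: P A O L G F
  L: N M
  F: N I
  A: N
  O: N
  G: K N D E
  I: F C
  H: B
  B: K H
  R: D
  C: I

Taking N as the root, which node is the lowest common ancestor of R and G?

G

Ancestors of R (toward the root): R, D, G, N.
Ancestors of G: G, N.
The deepest node appearing in both lists is G.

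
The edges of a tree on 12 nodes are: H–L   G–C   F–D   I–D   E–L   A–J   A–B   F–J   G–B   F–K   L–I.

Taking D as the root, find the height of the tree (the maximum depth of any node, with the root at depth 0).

A deepest node is C, reached by D – F – J – A – B – G – C.
That path has 6 edges, so the height is 6.

6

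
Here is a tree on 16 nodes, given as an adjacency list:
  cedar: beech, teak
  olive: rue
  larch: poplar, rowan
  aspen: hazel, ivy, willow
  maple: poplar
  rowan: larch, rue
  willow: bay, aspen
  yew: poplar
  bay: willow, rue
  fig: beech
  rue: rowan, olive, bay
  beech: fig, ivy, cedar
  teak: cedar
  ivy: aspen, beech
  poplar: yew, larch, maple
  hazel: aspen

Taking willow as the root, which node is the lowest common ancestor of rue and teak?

Ancestors of rue (toward the root): rue, bay, willow.
Ancestors of teak: teak, cedar, beech, ivy, aspen, willow.
The deepest node appearing in both lists is willow.

willow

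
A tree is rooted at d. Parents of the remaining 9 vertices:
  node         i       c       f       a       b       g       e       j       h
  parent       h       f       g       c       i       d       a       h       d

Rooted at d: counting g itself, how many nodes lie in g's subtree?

5

Descendants of g (including itself): g, f, c, a, e. That's 5.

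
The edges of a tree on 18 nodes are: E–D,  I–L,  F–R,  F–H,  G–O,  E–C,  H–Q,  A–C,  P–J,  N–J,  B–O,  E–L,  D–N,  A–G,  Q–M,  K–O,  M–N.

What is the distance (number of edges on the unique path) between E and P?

The path is E – D – N – J – P, which has 4 edges.

4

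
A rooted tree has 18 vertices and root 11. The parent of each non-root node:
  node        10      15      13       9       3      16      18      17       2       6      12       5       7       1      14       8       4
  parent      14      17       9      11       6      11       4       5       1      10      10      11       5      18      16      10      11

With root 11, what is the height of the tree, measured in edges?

A deepest node is 3, reached by 11-16-14-10-6-3.
That path has 5 edges, so the height is 5.

5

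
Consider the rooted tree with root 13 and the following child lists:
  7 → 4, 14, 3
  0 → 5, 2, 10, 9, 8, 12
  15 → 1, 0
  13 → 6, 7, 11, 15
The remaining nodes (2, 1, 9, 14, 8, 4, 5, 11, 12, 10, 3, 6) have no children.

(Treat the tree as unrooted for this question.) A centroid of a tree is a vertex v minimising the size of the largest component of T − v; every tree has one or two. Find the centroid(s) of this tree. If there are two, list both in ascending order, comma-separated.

If 15 is removed the pieces have sizes 7, 7, 1, all ≤ ⌊16/2⌋ = 8.
No neighbour of 15 does as well, so 15 is the unique centroid.

15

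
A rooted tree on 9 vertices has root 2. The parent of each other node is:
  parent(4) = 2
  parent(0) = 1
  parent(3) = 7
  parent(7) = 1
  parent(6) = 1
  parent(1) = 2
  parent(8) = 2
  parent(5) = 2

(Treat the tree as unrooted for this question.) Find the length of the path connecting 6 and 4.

6 – 1 – 2 – 4: 3 edges.

3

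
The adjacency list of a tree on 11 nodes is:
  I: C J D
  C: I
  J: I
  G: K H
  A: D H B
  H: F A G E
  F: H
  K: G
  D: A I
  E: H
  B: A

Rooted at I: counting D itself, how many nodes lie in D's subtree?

8

D's subtree: {D, A, H, B, G, F, E, K}, size 8.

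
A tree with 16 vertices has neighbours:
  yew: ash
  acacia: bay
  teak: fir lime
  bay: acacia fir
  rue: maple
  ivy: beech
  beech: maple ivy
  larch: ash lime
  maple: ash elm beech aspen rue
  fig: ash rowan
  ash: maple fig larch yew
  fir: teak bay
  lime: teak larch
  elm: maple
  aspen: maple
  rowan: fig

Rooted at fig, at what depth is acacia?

fig – ash – larch – lime – teak – fir – bay – acacia — 7 edges.

7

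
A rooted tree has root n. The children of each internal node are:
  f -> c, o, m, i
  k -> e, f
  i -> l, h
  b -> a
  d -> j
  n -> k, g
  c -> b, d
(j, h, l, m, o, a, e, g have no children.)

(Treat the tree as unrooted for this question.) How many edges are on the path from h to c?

3

Walking from h: h–i–f–c. Length 3.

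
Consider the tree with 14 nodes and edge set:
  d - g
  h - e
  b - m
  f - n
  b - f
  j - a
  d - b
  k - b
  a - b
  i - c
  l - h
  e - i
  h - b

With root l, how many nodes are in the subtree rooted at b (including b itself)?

9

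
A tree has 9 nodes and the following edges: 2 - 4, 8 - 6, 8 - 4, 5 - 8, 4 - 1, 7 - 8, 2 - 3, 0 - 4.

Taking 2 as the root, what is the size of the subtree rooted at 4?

7

The subtree rooted at 4 contains: 4, 8, 0, 1, 6, 5, 7 — 7 nodes.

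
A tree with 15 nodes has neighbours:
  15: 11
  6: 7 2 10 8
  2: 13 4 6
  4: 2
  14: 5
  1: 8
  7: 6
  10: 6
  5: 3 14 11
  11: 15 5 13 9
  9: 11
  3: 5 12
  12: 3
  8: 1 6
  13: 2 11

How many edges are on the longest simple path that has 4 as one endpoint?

A farthest node from 4 is 12.
The path 4–2–13–11–5–3–12 has 6 edges.

6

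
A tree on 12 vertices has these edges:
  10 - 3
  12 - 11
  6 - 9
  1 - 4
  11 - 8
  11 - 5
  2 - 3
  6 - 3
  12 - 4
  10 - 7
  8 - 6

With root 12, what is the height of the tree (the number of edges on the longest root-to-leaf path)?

A deepest node is 7, reached by 12 → 11 → 8 → 6 → 3 → 10 → 7.
That path has 6 edges, so the height is 6.

6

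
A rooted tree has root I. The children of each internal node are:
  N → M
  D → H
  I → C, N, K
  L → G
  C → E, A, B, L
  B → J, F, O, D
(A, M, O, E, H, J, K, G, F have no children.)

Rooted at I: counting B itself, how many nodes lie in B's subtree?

6

B's subtree: {B, F, J, O, D, H}, size 6.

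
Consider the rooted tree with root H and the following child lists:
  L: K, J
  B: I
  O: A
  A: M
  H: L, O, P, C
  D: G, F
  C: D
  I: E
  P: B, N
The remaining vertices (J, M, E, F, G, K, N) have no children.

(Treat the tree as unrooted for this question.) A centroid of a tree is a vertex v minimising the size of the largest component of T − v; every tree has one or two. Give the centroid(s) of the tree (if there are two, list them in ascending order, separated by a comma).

If H is removed the pieces have sizes 5, 4, 3, 3, all ≤ ⌊16/2⌋ = 8.
No neighbour of H does as well, so H is the unique centroid.

H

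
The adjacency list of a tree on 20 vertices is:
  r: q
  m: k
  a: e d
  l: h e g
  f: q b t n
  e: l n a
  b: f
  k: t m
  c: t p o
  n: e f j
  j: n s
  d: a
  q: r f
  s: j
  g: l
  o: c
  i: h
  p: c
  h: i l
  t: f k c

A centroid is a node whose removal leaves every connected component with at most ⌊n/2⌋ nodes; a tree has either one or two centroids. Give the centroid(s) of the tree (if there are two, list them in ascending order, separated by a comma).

If n is removed the pieces have sizes 10, 7, 2, all ≤ ⌊20/2⌋ = 10.
Its neighbour f also leaves a largest component of size 10, so both are centroids.

f, n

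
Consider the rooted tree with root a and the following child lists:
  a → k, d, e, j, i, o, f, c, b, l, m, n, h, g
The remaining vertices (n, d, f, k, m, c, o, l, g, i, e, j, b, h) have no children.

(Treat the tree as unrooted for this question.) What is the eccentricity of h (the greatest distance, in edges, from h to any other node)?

A farthest node from h is n (f, i, j, d, c, e, k, g, b, l, m, o also at distance 2).
The path h-a-n has 2 edges.

2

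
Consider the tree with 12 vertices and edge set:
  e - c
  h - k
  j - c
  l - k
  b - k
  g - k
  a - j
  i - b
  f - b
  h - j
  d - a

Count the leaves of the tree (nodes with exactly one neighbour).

Degree-1 nodes: d, e, f, g, i, l — 6 of them.

6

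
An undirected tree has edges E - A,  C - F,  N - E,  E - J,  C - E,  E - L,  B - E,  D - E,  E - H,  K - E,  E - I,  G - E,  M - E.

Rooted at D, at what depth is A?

2

D – E – A — 2 edges.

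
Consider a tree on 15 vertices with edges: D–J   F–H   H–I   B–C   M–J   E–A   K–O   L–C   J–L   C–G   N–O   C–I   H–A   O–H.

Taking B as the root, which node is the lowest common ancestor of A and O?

Path A→root: A H I C B; path O→root: O H I C B.
First common node: H.

H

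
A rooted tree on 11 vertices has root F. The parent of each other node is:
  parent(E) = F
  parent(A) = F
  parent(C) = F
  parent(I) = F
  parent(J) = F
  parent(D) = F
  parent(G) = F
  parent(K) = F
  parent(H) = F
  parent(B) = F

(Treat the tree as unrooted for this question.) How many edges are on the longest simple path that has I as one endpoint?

Distances from I peak at 2, attained at E (H, D, J, K, G, C, B, A also at distance 2).
I–F–E

2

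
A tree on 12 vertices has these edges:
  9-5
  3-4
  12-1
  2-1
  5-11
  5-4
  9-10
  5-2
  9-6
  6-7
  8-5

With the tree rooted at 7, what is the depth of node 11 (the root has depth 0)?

4

Path from 7 to 11: 7–6–9–5–11, which has 4 edges.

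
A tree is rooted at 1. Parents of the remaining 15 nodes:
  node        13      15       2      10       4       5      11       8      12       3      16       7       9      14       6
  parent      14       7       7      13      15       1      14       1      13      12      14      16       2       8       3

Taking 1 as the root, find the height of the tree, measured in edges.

6

The longest root-to-leaf path is 1 – 8 – 14 – 16 – 7 – 2 – 9 (6 edges).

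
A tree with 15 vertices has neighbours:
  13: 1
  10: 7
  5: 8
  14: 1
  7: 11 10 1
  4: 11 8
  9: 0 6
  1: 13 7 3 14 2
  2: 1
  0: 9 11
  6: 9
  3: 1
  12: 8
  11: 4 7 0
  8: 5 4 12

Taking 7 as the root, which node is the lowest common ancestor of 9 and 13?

7

9's ancestor chain is 9, 0, 11, 7 and 13's is 13, 1, 7; they first meet at 7.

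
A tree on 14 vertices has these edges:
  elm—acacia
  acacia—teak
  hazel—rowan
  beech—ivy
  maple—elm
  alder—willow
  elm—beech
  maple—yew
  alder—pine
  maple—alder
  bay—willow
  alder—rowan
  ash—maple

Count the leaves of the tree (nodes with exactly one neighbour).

7

Degree-1 nodes: ash, bay, hazel, ivy, pine, teak, yew — 7 of them.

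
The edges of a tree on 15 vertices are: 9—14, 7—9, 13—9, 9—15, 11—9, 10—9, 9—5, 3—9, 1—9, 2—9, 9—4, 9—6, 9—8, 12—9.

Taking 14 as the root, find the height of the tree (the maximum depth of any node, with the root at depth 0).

A deepest node is 7, reached by 14–9–7.
That path has 2 edges, so the height is 2.

2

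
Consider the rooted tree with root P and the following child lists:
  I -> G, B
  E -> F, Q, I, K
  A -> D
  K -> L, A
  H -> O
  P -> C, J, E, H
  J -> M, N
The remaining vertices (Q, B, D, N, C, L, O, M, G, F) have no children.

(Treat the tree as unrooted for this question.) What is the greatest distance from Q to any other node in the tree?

4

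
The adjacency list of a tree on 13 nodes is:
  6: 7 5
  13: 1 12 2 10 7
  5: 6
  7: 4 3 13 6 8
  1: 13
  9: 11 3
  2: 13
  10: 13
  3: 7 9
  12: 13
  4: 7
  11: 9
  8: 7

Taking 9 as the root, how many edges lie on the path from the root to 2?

Path from 9 to 2: 9 → 3 → 7 → 13 → 2, which has 4 edges.

4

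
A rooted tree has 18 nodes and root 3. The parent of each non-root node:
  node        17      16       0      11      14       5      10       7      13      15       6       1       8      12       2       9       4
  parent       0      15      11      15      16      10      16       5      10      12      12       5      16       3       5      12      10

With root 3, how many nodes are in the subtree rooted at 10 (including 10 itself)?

The subtree rooted at 10 contains: 10, 5, 13, 4, 2, 1, 7 — 7 nodes.

7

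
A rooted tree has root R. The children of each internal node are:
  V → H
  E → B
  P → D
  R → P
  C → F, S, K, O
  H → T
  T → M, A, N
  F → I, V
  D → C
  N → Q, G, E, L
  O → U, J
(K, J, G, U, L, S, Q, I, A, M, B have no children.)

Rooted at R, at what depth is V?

R–P–D–C–F–V — 5 edges.

5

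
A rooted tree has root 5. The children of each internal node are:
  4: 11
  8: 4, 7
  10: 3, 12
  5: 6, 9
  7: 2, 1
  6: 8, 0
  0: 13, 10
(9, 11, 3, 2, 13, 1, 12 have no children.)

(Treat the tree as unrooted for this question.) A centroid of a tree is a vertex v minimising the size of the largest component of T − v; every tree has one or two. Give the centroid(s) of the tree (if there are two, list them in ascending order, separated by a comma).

6

If 6 is removed the pieces have sizes 6, 5, 2, all ≤ ⌊14/2⌋ = 7.
Every other node leaves some component of size > 7, so the centroid is unique.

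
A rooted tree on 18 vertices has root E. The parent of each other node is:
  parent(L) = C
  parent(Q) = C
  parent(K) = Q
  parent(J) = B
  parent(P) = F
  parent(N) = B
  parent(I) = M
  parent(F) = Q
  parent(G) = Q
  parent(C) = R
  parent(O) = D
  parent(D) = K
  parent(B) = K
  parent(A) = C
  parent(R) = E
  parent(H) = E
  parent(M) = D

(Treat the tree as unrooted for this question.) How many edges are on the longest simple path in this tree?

BFS from I reaches H last, at distance 8; BFS from H confirms no node is farther.
Path: I-M-D-K-Q-C-R-E-H.

8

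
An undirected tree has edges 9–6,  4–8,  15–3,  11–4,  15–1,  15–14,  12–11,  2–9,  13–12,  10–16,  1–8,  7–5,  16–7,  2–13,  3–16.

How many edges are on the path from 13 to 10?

9

13 - 12 - 11 - 4 - 8 - 1 - 15 - 3 - 16 - 10: 9 edges.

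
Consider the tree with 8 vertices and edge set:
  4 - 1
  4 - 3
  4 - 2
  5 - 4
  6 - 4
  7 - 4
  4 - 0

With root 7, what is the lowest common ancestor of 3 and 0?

Ancestors of 3 (toward the root): 3, 4, 7.
Ancestors of 0: 0, 4, 7.
The deepest node appearing in both lists is 4.

4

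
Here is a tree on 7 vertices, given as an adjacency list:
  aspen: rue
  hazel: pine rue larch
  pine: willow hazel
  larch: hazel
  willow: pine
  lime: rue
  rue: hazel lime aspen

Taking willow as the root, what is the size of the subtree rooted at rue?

3

rue's subtree: {rue, lime, aspen}, size 3.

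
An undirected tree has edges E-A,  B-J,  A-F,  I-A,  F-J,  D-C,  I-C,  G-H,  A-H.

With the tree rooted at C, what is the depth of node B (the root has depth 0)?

5

Path from C to B: C – I – A – F – J – B, which has 5 edges.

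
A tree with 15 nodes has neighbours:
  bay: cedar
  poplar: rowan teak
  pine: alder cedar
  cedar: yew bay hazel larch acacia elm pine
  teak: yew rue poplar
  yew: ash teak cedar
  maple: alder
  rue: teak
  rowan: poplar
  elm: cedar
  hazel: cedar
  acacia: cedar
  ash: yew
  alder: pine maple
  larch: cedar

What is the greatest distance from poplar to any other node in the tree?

6

Distances from poplar peak at 6, attained at maple.
poplar–teak–yew–cedar–pine–alder–maple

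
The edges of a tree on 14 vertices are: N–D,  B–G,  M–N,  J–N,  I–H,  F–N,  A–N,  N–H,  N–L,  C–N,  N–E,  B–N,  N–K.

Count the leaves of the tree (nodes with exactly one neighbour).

Degree-1 nodes: A, C, D, E, F, G, I, J, K, L, M — 11 of them.

11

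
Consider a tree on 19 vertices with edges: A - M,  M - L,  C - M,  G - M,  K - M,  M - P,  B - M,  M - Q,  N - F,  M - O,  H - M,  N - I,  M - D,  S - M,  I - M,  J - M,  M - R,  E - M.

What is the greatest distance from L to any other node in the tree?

Distances from L peak at 4, attained at F.
L – M – I – N – F

4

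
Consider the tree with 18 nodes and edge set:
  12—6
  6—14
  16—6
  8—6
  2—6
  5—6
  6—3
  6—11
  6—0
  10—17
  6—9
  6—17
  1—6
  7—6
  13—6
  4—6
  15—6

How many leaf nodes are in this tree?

16

The leaves are 0, 1, 2, 3, 4, 5, 7, 8, 9, 10, 11, 12, 13, 14, 15, 16.
That is 16 leaves.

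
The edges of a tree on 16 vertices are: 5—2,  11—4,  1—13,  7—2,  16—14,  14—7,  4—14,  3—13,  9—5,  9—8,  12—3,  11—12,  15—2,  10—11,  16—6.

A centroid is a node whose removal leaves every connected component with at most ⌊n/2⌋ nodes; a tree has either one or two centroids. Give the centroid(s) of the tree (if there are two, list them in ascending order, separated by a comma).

Removing 14 splits the tree into components of sizes 7, 6, 2; the largest is 7 ≤ ⌊16/2⌋ = 8.
No neighbour of 14 does as well, so 14 is the unique centroid.

14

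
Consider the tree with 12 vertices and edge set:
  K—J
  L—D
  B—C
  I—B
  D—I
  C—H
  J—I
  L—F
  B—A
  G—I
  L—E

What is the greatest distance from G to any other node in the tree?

The node farthest from G is F (H, E also at distance 4), via G – I – D – L – F — 4 edges.

4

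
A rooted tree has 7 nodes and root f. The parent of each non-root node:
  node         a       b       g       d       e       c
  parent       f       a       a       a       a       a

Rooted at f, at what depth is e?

2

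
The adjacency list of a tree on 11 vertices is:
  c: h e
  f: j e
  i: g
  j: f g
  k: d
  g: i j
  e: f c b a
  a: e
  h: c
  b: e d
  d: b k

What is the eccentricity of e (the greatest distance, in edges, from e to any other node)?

4

Distances from e peak at 4, attained at i.
e–f–j–g–i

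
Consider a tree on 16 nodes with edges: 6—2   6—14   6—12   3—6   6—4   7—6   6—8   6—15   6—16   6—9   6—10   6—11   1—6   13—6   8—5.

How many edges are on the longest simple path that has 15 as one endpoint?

3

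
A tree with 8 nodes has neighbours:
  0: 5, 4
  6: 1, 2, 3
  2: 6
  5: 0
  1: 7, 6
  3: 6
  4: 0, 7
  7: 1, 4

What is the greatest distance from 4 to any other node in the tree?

4

A farthest node from 4 is 2 (3 also at distance 4).
The path 4 – 7 – 1 – 6 – 2 has 4 edges.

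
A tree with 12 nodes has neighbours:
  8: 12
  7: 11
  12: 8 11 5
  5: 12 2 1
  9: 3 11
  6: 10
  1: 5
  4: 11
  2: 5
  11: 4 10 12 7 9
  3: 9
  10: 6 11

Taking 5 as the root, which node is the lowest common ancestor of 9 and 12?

12

Ancestors of 9 (toward the root): 9, 11, 12, 5.
Ancestors of 12: 12, 5.
The deepest node appearing in both lists is 12.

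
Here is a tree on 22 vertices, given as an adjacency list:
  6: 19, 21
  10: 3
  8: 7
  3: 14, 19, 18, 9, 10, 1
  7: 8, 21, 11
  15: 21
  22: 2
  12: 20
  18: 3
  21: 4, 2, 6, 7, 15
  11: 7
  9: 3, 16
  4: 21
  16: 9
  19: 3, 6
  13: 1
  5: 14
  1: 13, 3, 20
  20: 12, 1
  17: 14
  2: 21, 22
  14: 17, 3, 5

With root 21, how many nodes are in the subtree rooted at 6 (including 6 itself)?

6's subtree: {6, 19, 3, 9, 1, 14, 10, 18, 16, 20, 13, 5, 17, 12}, size 14.

14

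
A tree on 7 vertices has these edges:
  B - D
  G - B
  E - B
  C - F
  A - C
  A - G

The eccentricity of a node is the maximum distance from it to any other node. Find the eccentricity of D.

Distances from D peak at 5, attained at F.
D-B-G-A-C-F

5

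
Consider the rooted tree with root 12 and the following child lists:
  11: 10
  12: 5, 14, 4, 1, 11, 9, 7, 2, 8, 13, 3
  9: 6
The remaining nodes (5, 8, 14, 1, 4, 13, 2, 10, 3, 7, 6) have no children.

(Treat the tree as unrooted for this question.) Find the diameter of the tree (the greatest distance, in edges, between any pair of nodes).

A longest path is 6-9-12-11-10, with 4 edges.

4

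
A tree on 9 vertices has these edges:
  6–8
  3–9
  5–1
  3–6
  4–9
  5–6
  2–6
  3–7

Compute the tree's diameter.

5

BFS from 1 reaches 4 last, at distance 5; BFS from 4 confirms no node is farther.
Path: 1 – 5 – 6 – 3 – 9 – 4.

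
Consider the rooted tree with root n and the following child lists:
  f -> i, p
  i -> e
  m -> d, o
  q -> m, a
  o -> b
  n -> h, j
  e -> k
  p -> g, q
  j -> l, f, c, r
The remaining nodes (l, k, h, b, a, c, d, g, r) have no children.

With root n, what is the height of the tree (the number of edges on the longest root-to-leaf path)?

7

A deepest node is b, reached by n-j-f-p-q-m-o-b.
That path has 7 edges, so the height is 7.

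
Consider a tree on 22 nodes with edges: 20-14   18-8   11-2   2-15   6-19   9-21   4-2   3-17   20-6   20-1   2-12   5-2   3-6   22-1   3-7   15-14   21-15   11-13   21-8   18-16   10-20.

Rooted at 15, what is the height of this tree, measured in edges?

7 sits deepest: 15–14–20–6–3–7 — 5 edges from the root.

5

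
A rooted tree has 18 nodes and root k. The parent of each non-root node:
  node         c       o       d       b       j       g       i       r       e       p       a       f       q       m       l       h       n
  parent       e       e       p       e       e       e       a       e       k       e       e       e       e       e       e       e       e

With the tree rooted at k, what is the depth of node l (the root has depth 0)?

2

Climbing from l to the root: l–e–k. That's 2 steps.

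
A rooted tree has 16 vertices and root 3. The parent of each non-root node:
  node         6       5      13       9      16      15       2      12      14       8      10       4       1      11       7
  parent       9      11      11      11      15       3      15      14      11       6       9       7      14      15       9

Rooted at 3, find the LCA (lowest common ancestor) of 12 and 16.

15

Path 12→root: 12 14 11 15 3; path 16→root: 16 15 3.
First common node: 15.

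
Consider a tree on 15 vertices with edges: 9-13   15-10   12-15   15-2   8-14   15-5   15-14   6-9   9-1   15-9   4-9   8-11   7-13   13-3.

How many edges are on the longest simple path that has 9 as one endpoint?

4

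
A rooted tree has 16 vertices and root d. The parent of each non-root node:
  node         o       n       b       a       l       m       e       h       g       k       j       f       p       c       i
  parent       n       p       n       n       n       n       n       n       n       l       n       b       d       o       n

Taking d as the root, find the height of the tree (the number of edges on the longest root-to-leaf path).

c sits deepest: d → p → n → o → c — 4 edges from the root.

4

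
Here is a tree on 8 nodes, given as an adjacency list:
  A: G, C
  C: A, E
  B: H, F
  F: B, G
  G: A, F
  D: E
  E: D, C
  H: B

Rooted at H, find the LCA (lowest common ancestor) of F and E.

F

F's ancestor chain is F, B, H and E's is E, C, A, G, F, B, H; they first meet at F.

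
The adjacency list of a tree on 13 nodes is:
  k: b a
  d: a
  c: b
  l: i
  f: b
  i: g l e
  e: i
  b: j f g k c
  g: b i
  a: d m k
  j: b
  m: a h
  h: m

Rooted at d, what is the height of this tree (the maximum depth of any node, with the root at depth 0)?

6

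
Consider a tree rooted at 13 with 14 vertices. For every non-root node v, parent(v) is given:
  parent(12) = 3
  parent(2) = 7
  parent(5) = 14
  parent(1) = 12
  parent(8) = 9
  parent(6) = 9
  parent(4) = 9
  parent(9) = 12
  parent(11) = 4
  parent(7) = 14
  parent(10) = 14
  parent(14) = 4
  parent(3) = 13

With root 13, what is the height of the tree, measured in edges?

The longest root-to-leaf path is 13–3–12–9–4–14–7–2 (7 edges).

7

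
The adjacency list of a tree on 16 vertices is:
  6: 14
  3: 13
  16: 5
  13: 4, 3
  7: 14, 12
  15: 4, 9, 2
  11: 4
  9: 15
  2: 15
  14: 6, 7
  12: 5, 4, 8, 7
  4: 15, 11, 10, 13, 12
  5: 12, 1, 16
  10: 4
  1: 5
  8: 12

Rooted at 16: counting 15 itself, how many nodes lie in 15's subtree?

Descendants of 15 (including itself): 15, 2, 9. That's 3.

3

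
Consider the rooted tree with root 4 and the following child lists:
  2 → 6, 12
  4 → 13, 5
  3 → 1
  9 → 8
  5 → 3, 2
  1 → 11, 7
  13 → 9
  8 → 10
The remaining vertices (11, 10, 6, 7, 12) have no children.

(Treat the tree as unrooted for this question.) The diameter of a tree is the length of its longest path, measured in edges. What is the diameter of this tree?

A longest path is 10 – 8 – 9 – 13 – 4 – 5 – 3 – 1 – 7, with 8 edges.

8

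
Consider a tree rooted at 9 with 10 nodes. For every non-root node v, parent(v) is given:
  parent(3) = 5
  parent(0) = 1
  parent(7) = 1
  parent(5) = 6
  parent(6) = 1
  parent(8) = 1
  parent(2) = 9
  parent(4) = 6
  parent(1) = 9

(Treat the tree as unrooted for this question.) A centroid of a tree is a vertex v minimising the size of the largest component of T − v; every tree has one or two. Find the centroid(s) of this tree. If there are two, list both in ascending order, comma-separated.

1

Removing 1 splits the tree into components of sizes 4, 2, 1, 1, 1; the largest is 4 ≤ ⌊10/2⌋ = 5.
No neighbour of 1 does as well, so 1 is the unique centroid.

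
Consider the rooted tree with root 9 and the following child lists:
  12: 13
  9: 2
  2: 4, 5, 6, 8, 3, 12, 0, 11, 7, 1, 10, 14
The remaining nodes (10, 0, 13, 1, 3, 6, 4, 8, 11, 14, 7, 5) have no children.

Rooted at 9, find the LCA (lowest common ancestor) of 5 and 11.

2

5's ancestor chain is 5, 2, 9 and 11's is 11, 2, 9; they first meet at 2.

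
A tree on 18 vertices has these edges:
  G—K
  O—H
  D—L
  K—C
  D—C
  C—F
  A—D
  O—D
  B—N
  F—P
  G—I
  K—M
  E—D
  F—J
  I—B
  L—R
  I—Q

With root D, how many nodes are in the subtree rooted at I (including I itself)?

Descendants of I (including itself): I, B, Q, N. That's 4.

4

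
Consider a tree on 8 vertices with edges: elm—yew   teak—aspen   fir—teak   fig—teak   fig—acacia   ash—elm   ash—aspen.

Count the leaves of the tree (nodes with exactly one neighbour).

3

The leaves are acacia, fir, yew.
That is 3 leaves.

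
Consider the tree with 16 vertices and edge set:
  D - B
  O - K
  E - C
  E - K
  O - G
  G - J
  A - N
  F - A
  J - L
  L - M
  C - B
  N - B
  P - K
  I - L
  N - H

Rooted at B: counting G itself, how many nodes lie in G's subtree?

5

Descendants of G (including itself): G, J, L, I, M. That's 5.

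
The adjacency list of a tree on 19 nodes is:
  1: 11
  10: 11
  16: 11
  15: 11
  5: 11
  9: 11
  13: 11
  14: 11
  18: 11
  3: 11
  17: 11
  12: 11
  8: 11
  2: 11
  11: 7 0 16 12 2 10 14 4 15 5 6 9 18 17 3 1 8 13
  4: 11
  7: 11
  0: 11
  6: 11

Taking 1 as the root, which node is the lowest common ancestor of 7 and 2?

Path 7→root: 7 11 1; path 2→root: 2 11 1.
First common node: 11.

11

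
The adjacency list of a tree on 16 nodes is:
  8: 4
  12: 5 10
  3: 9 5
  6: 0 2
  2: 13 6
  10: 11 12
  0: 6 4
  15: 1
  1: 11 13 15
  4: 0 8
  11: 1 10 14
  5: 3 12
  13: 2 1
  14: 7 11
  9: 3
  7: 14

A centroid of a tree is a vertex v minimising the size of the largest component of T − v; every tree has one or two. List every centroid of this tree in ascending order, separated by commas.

Removing 1 splits the tree into components of sizes 8, 6, 1; the largest is 8 ≤ ⌊16/2⌋ = 8.
11 is adjacent to 1 and is also a centroid (the largest component after removing it is likewise 8).

1, 11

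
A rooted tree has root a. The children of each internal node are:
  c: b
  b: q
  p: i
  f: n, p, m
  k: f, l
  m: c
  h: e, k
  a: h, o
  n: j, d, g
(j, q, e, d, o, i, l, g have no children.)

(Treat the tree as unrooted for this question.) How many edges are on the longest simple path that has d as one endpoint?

6

A farthest node from d is o (q also at distance 6).
The path d–n–f–k–h–a–o has 6 edges.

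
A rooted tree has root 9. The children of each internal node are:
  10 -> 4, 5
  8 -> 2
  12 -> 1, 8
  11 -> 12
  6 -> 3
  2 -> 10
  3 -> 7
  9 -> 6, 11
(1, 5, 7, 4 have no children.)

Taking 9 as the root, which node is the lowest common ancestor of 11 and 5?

Path 11→root: 11 9; path 5→root: 5 10 2 8 12 11 9.
First common node: 11.

11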